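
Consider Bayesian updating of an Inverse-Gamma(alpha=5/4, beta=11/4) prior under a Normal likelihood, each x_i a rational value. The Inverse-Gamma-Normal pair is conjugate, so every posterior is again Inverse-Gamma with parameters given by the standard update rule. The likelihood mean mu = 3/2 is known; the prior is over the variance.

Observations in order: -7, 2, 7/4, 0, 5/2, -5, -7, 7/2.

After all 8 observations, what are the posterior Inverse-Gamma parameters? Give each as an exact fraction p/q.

obs 1: x=-7 → posterior Inverse-Gamma(7/4, 311/8)
obs 2: x=2 → posterior Inverse-Gamma(9/4, 39)
obs 3: x=7/4 → posterior Inverse-Gamma(11/4, 1249/32)
obs 4: x=0 → posterior Inverse-Gamma(13/4, 1285/32)
obs 5: x=5/2 → posterior Inverse-Gamma(15/4, 1301/32)
obs 6: x=-5 → posterior Inverse-Gamma(17/4, 1977/32)
obs 7: x=-7 → posterior Inverse-Gamma(19/4, 3133/32)
obs 8: x=7/2 → posterior Inverse-Gamma(21/4, 3197/32)

alpha=21/4, beta=3197/32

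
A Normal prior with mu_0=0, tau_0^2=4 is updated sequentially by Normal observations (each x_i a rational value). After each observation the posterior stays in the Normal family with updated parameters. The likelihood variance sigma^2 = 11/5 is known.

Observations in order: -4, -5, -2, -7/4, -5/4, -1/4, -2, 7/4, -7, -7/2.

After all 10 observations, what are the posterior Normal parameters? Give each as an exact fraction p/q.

obs 1: x=-4 → posterior Normal(-80/31, 44/31)
obs 2: x=-5 → posterior Normal(-60/17, 44/51)
obs 3: x=-2 → posterior Normal(-220/71, 44/71)
obs 4: x=-7/4 → posterior Normal(-255/91, 44/91)
obs 5: x=-5/4 → posterior Normal(-280/111, 44/111)
obs 6: x=-1/4 → posterior Normal(-285/131, 44/131)
obs 7: x=-2 → posterior Normal(-325/151, 44/151)
obs 8: x=7/4 → posterior Normal(-290/171, 44/171)
obs 9: x=-7 → posterior Normal(-430/191, 44/191)
obs 10: x=-7/2 → posterior Normal(-500/211, 44/211)

mu_0=-500/211, tau_0^2=44/211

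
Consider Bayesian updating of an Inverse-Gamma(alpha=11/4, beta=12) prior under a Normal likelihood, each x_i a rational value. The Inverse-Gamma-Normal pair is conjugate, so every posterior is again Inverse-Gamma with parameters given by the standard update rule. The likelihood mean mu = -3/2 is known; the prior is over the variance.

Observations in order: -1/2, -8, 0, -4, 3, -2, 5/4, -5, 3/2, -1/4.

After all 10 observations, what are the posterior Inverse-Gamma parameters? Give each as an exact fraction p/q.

alpha=31/4, beta=1013/16

obs 1: x=-1/2 → posterior Inverse-Gamma(13/4, 25/2)
obs 2: x=-8 → posterior Inverse-Gamma(15/4, 269/8)
obs 3: x=0 → posterior Inverse-Gamma(17/4, 139/4)
obs 4: x=-4 → posterior Inverse-Gamma(19/4, 303/8)
obs 5: x=3 → posterior Inverse-Gamma(21/4, 48)
obs 6: x=-2 → posterior Inverse-Gamma(23/4, 385/8)
obs 7: x=5/4 → posterior Inverse-Gamma(25/4, 1661/32)
obs 8: x=-5 → posterior Inverse-Gamma(27/4, 1857/32)
obs 9: x=3/2 → posterior Inverse-Gamma(29/4, 2001/32)
obs 10: x=-1/4 → posterior Inverse-Gamma(31/4, 1013/16)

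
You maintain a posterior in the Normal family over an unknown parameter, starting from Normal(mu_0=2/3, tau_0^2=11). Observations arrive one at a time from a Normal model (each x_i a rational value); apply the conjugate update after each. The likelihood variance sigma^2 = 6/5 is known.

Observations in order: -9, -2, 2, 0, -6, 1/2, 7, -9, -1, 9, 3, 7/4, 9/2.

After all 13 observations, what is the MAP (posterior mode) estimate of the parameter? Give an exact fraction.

181/2884

obs 1: x=-9 → posterior Normal(-491/61, 66/61)
obs 2: x=-2 → posterior Normal(-601/116, 33/58)
obs 3: x=2 → posterior Normal(-491/171, 22/57)
obs 4: x=0 → posterior Normal(-491/226, 33/113)
obs 5: x=-6 → posterior Normal(-821/281, 66/281)
obs 6: x=1/2 → posterior Normal(-529/224, 11/56)
obs 7: x=7 → posterior Normal(-817/782, 66/391)
obs 8: x=-9 → posterior Normal(-1807/892, 33/223)
obs 9: x=-1 → posterior Normal(-639/334, 22/167)
obs 10: x=9 → posterior Normal(-927/1112, 33/278)
obs 11: x=3 → posterior Normal(-597/1222, 66/611)
obs 12: x=7/4 → posterior Normal(-809/2664, 11/111)
obs 13: x=9/2 → posterior Normal(181/2884, 66/721)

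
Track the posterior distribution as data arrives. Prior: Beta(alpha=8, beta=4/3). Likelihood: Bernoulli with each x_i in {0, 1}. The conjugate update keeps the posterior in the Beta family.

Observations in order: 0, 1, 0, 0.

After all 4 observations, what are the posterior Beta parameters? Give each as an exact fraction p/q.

alpha=9, beta=13/3

obs 1: x=0 → posterior Beta(8, 7/3)
obs 2: x=1 → posterior Beta(9, 7/3)
obs 3: x=0 → posterior Beta(9, 10/3)
obs 4: x=0 → posterior Beta(9, 13/3)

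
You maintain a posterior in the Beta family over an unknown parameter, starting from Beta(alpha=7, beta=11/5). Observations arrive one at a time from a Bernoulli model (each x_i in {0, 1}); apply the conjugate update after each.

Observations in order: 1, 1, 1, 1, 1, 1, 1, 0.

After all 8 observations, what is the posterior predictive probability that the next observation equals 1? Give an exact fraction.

35/43

obs 1: x=1 → posterior Beta(8, 11/5)
obs 2: x=1 → posterior Beta(9, 11/5)
obs 3: x=1 → posterior Beta(10, 11/5)
obs 4: x=1 → posterior Beta(11, 11/5)
obs 5: x=1 → posterior Beta(12, 11/5)
obs 6: x=1 → posterior Beta(13, 11/5)
obs 7: x=1 → posterior Beta(14, 11/5)
obs 8: x=0 → posterior Beta(14, 16/5)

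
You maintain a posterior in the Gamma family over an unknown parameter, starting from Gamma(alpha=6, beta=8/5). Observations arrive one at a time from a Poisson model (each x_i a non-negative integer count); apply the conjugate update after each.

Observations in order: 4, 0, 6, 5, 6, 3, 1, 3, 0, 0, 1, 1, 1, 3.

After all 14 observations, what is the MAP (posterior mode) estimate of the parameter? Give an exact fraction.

5/2

obs 1: x=4 → posterior Gamma(10, 13/5)
obs 2: x=0 → posterior Gamma(10, 18/5)
obs 3: x=6 → posterior Gamma(16, 23/5)
obs 4: x=5 → posterior Gamma(21, 28/5)
obs 5: x=6 → posterior Gamma(27, 33/5)
obs 6: x=3 → posterior Gamma(30, 38/5)
obs 7: x=1 → posterior Gamma(31, 43/5)
obs 8: x=3 → posterior Gamma(34, 48/5)
obs 9: x=0 → posterior Gamma(34, 53/5)
obs 10: x=0 → posterior Gamma(34, 58/5)
obs 11: x=1 → posterior Gamma(35, 63/5)
obs 12: x=1 → posterior Gamma(36, 68/5)
obs 13: x=1 → posterior Gamma(37, 73/5)
obs 14: x=3 → posterior Gamma(40, 78/5)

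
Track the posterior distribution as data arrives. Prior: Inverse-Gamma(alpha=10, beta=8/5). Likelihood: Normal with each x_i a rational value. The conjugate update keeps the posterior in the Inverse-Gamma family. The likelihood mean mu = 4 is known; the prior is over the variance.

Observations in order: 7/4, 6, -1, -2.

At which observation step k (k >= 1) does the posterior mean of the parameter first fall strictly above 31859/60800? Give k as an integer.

obs 1: x=7/4 → posterior Inverse-Gamma(21/2, 661/160)
obs 2: x=6 → posterior Inverse-Gamma(11, 981/160)
obs 3: x=-1 → posterior Inverse-Gamma(23/2, 2981/160)
obs 4: x=-2 → posterior Inverse-Gamma(12, 5861/160)

k = 2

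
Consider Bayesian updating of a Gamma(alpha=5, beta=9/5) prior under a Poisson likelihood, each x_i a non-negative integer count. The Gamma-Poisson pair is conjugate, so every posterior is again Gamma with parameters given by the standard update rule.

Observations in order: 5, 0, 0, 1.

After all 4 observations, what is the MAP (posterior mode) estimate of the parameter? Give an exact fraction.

obs 1: x=5 → posterior Gamma(10, 14/5)
obs 2: x=0 → posterior Gamma(10, 19/5)
obs 3: x=0 → posterior Gamma(10, 24/5)
obs 4: x=1 → posterior Gamma(11, 29/5)

50/29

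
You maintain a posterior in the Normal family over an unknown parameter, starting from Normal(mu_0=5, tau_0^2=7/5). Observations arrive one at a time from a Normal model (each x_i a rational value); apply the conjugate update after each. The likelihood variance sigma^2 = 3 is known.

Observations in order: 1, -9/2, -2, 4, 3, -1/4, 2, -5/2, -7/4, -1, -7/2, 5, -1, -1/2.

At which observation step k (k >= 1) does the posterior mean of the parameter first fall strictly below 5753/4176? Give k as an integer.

k = 3

obs 1: x=1 → posterior Normal(41/11, 21/22)
obs 2: x=-9/2 → posterior Normal(101/58, 21/29)
obs 3: x=-2 → posterior Normal(73/72, 7/12)
obs 4: x=4 → posterior Normal(3/2, 21/43)
obs 5: x=3 → posterior Normal(171/100, 21/50)
obs 6: x=-1/4 → posterior Normal(335/228, 7/19)
obs 7: x=2 → posterior Normal(391/256, 21/64)
obs 8: x=-5/2 → posterior Normal(321/284, 21/71)
obs 9: x=-7/4 → posterior Normal(34/39, 7/26)
obs 10: x=-1 → posterior Normal(61/85, 21/85)
obs 11: x=-7/2 → posterior Normal(73/184, 21/92)
obs 12: x=5 → posterior Normal(13/18, 7/33)
obs 13: x=-1 → posterior Normal(129/212, 21/106)
obs 14: x=-1/2 → posterior Normal(61/113, 21/113)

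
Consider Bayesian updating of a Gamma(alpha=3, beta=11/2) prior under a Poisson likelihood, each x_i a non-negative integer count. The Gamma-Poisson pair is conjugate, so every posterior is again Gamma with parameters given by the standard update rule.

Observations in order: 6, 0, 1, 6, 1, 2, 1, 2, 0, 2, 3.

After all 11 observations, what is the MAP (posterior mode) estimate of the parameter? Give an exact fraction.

obs 1: x=6 → posterior Gamma(9, 13/2)
obs 2: x=0 → posterior Gamma(9, 15/2)
obs 3: x=1 → posterior Gamma(10, 17/2)
obs 4: x=6 → posterior Gamma(16, 19/2)
obs 5: x=1 → posterior Gamma(17, 21/2)
obs 6: x=2 → posterior Gamma(19, 23/2)
obs 7: x=1 → posterior Gamma(20, 25/2)
obs 8: x=2 → posterior Gamma(22, 27/2)
obs 9: x=0 → posterior Gamma(22, 29/2)
obs 10: x=2 → posterior Gamma(24, 31/2)
obs 11: x=3 → posterior Gamma(27, 33/2)

52/33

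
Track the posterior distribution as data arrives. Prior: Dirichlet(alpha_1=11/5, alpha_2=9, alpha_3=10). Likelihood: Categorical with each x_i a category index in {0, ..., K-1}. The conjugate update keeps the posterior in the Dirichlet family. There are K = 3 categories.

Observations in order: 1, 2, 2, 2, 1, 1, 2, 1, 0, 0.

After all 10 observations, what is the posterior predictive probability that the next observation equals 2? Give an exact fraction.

35/78

obs 1: x=1 → posterior Dirichlet(11/5, 10, 10)
obs 2: x=2 → posterior Dirichlet(11/5, 10, 11)
obs 3: x=2 → posterior Dirichlet(11/5, 10, 12)
obs 4: x=2 → posterior Dirichlet(11/5, 10, 13)
obs 5: x=1 → posterior Dirichlet(11/5, 11, 13)
obs 6: x=1 → posterior Dirichlet(11/5, 12, 13)
obs 7: x=2 → posterior Dirichlet(11/5, 12, 14)
obs 8: x=1 → posterior Dirichlet(11/5, 13, 14)
obs 9: x=0 → posterior Dirichlet(16/5, 13, 14)
obs 10: x=0 → posterior Dirichlet(21/5, 13, 14)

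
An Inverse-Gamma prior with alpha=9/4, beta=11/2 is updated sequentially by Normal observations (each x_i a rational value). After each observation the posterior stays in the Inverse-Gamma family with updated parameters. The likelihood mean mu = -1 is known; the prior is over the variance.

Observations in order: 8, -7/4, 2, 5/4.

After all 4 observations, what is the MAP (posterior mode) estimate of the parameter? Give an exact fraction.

obs 1: x=8 → posterior Inverse-Gamma(11/4, 46)
obs 2: x=-7/4 → posterior Inverse-Gamma(13/4, 1481/32)
obs 3: x=2 → posterior Inverse-Gamma(15/4, 1625/32)
obs 4: x=5/4 → posterior Inverse-Gamma(17/4, 853/16)

853/84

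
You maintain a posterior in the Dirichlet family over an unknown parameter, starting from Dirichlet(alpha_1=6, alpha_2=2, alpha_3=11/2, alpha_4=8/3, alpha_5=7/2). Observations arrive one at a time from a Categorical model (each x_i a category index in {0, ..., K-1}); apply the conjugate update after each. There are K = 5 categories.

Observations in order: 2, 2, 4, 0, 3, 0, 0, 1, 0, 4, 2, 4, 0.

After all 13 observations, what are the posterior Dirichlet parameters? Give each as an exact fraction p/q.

alpha_1=11, alpha_2=3, alpha_3=17/2, alpha_4=11/3, alpha_5=13/2

obs 1: x=2 → posterior Dirichlet(6, 2, 13/2, 8/3, 7/2)
obs 2: x=2 → posterior Dirichlet(6, 2, 15/2, 8/3, 7/2)
obs 3: x=4 → posterior Dirichlet(6, 2, 15/2, 8/3, 9/2)
obs 4: x=0 → posterior Dirichlet(7, 2, 15/2, 8/3, 9/2)
obs 5: x=3 → posterior Dirichlet(7, 2, 15/2, 11/3, 9/2)
obs 6: x=0 → posterior Dirichlet(8, 2, 15/2, 11/3, 9/2)
obs 7: x=0 → posterior Dirichlet(9, 2, 15/2, 11/3, 9/2)
obs 8: x=1 → posterior Dirichlet(9, 3, 15/2, 11/3, 9/2)
obs 9: x=0 → posterior Dirichlet(10, 3, 15/2, 11/3, 9/2)
obs 10: x=4 → posterior Dirichlet(10, 3, 15/2, 11/3, 11/2)
obs 11: x=2 → posterior Dirichlet(10, 3, 17/2, 11/3, 11/2)
obs 12: x=4 → posterior Dirichlet(10, 3, 17/2, 11/3, 13/2)
obs 13: x=0 → posterior Dirichlet(11, 3, 17/2, 11/3, 13/2)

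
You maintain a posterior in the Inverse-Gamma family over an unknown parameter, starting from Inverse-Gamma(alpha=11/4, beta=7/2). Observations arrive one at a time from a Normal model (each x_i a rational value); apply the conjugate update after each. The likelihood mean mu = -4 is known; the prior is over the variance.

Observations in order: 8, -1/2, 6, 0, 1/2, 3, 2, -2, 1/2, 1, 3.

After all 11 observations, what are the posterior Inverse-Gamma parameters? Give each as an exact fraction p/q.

alpha=33/4, beta=1931/8

obs 1: x=8 → posterior Inverse-Gamma(13/4, 151/2)
obs 2: x=-1/2 → posterior Inverse-Gamma(15/4, 653/8)
obs 3: x=6 → posterior Inverse-Gamma(17/4, 1053/8)
obs 4: x=0 → posterior Inverse-Gamma(19/4, 1117/8)
obs 5: x=1/2 → posterior Inverse-Gamma(21/4, 599/4)
obs 6: x=3 → posterior Inverse-Gamma(23/4, 697/4)
obs 7: x=2 → posterior Inverse-Gamma(25/4, 769/4)
obs 8: x=-2 → posterior Inverse-Gamma(27/4, 777/4)
obs 9: x=1/2 → posterior Inverse-Gamma(29/4, 1635/8)
obs 10: x=1 → posterior Inverse-Gamma(31/4, 1735/8)
obs 11: x=3 → posterior Inverse-Gamma(33/4, 1931/8)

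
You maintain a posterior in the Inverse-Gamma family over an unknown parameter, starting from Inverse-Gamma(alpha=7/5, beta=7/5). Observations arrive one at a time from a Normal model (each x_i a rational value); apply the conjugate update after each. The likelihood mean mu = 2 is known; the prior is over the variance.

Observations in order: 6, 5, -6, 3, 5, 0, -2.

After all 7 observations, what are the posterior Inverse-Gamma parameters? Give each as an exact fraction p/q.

alpha=49/10, beta=609/10

obs 1: x=6 → posterior Inverse-Gamma(19/10, 47/5)
obs 2: x=5 → posterior Inverse-Gamma(12/5, 139/10)
obs 3: x=-6 → posterior Inverse-Gamma(29/10, 459/10)
obs 4: x=3 → posterior Inverse-Gamma(17/5, 232/5)
obs 5: x=5 → posterior Inverse-Gamma(39/10, 509/10)
obs 6: x=0 → posterior Inverse-Gamma(22/5, 529/10)
obs 7: x=-2 → posterior Inverse-Gamma(49/10, 609/10)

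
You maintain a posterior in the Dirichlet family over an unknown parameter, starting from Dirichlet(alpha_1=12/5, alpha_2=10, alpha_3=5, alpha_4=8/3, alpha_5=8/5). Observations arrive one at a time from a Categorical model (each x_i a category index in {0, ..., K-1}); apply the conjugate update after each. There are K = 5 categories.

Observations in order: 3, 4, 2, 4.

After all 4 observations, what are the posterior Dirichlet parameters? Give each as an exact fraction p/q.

alpha_1=12/5, alpha_2=10, alpha_3=6, alpha_4=11/3, alpha_5=18/5

obs 1: x=3 → posterior Dirichlet(12/5, 10, 5, 11/3, 8/5)
obs 2: x=4 → posterior Dirichlet(12/5, 10, 5, 11/3, 13/5)
obs 3: x=2 → posterior Dirichlet(12/5, 10, 6, 11/3, 13/5)
obs 4: x=4 → posterior Dirichlet(12/5, 10, 6, 11/3, 18/5)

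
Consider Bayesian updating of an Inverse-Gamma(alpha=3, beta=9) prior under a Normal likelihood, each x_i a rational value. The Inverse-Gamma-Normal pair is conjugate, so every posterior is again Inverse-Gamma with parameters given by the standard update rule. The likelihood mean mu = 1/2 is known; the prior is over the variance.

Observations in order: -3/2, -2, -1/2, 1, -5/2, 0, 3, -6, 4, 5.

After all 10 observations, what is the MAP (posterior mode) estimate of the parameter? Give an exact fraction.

obs 1: x=-3/2 → posterior Inverse-Gamma(7/2, 11)
obs 2: x=-2 → posterior Inverse-Gamma(4, 113/8)
obs 3: x=-1/2 → posterior Inverse-Gamma(9/2, 117/8)
obs 4: x=1 → posterior Inverse-Gamma(5, 59/4)
obs 5: x=-5/2 → posterior Inverse-Gamma(11/2, 77/4)
obs 6: x=0 → posterior Inverse-Gamma(6, 155/8)
obs 7: x=3 → posterior Inverse-Gamma(13/2, 45/2)
obs 8: x=-6 → posterior Inverse-Gamma(7, 349/8)
obs 9: x=4 → posterior Inverse-Gamma(15/2, 199/4)
obs 10: x=5 → posterior Inverse-Gamma(8, 479/8)

479/72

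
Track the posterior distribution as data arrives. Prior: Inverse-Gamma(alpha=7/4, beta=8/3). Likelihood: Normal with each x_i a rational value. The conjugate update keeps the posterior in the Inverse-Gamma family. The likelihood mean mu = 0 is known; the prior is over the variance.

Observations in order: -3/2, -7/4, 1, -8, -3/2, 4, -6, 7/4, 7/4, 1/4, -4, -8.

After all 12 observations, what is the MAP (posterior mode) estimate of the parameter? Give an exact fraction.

obs 1: x=-3/2 → posterior Inverse-Gamma(9/4, 91/24)
obs 2: x=-7/4 → posterior Inverse-Gamma(11/4, 511/96)
obs 3: x=1 → posterior Inverse-Gamma(13/4, 559/96)
obs 4: x=-8 → posterior Inverse-Gamma(15/4, 3631/96)
obs 5: x=-3/2 → posterior Inverse-Gamma(17/4, 3739/96)
obs 6: x=4 → posterior Inverse-Gamma(19/4, 4507/96)
obs 7: x=-6 → posterior Inverse-Gamma(21/4, 6235/96)
obs 8: x=7/4 → posterior Inverse-Gamma(23/4, 3191/48)
obs 9: x=7/4 → posterior Inverse-Gamma(25/4, 6529/96)
obs 10: x=1/4 → posterior Inverse-Gamma(27/4, 1633/24)
obs 11: x=-4 → posterior Inverse-Gamma(29/4, 1825/24)
obs 12: x=-8 → posterior Inverse-Gamma(31/4, 2593/24)

2593/210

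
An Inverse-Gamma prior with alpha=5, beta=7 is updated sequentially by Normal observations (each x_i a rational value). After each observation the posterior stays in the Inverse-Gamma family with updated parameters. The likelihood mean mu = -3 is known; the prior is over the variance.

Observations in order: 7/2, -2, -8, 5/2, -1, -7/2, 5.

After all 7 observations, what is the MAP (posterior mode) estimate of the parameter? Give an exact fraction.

723/76

obs 1: x=7/2 → posterior Inverse-Gamma(11/2, 225/8)
obs 2: x=-2 → posterior Inverse-Gamma(6, 229/8)
obs 3: x=-8 → posterior Inverse-Gamma(13/2, 329/8)
obs 4: x=5/2 → posterior Inverse-Gamma(7, 225/4)
obs 5: x=-1 → posterior Inverse-Gamma(15/2, 233/4)
obs 6: x=-7/2 → posterior Inverse-Gamma(8, 467/8)
obs 7: x=5 → posterior Inverse-Gamma(17/2, 723/8)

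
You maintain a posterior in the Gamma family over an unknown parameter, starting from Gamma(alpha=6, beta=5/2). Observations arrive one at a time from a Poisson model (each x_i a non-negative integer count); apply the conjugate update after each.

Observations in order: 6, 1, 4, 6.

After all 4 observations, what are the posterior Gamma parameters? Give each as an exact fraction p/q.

alpha=23, beta=13/2

obs 1: x=6 → posterior Gamma(12, 7/2)
obs 2: x=1 → posterior Gamma(13, 9/2)
obs 3: x=4 → posterior Gamma(17, 11/2)
obs 4: x=6 → posterior Gamma(23, 13/2)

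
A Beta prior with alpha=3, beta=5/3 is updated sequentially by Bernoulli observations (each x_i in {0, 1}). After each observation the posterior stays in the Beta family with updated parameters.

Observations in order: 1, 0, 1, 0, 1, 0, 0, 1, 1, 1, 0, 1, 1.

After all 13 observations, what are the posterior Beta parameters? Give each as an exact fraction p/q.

alpha=11, beta=20/3

obs 1: x=1 → posterior Beta(4, 5/3)
obs 2: x=0 → posterior Beta(4, 8/3)
obs 3: x=1 → posterior Beta(5, 8/3)
obs 4: x=0 → posterior Beta(5, 11/3)
obs 5: x=1 → posterior Beta(6, 11/3)
obs 6: x=0 → posterior Beta(6, 14/3)
obs 7: x=0 → posterior Beta(6, 17/3)
obs 8: x=1 → posterior Beta(7, 17/3)
obs 9: x=1 → posterior Beta(8, 17/3)
obs 10: x=1 → posterior Beta(9, 17/3)
obs 11: x=0 → posterior Beta(9, 20/3)
obs 12: x=1 → posterior Beta(10, 20/3)
obs 13: x=1 → posterior Beta(11, 20/3)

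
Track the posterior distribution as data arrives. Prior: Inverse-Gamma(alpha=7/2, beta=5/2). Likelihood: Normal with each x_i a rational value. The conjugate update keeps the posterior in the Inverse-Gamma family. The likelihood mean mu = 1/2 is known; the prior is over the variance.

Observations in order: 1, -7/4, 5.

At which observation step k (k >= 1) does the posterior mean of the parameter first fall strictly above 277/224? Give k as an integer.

obs 1: x=1 → posterior Inverse-Gamma(4, 21/8)
obs 2: x=-7/4 → posterior Inverse-Gamma(9/2, 165/32)
obs 3: x=5 → posterior Inverse-Gamma(5, 489/32)

k = 2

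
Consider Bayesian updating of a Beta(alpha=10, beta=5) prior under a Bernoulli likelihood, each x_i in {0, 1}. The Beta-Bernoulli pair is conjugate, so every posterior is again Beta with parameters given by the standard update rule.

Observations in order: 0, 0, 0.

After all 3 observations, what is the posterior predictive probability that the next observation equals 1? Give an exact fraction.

5/9

obs 1: x=0 → posterior Beta(10, 6)
obs 2: x=0 → posterior Beta(10, 7)
obs 3: x=0 → posterior Beta(10, 8)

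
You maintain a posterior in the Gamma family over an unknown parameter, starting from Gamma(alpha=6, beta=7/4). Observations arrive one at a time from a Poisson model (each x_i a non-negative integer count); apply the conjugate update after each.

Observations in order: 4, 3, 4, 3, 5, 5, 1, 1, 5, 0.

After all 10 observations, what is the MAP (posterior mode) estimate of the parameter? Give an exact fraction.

144/47

obs 1: x=4 → posterior Gamma(10, 11/4)
obs 2: x=3 → posterior Gamma(13, 15/4)
obs 3: x=4 → posterior Gamma(17, 19/4)
obs 4: x=3 → posterior Gamma(20, 23/4)
obs 5: x=5 → posterior Gamma(25, 27/4)
obs 6: x=5 → posterior Gamma(30, 31/4)
obs 7: x=1 → posterior Gamma(31, 35/4)
obs 8: x=1 → posterior Gamma(32, 39/4)
obs 9: x=5 → posterior Gamma(37, 43/4)
obs 10: x=0 → posterior Gamma(37, 47/4)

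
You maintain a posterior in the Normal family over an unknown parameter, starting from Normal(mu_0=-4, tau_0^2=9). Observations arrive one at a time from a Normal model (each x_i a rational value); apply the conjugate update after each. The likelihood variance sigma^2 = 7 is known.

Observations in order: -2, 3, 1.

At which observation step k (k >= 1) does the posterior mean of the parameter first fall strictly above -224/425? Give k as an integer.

k = 3

obs 1: x=-2 → posterior Normal(-23/8, 63/16)
obs 2: x=3 → posterior Normal(-19/25, 63/25)
obs 3: x=1 → posterior Normal(-5/17, 63/34)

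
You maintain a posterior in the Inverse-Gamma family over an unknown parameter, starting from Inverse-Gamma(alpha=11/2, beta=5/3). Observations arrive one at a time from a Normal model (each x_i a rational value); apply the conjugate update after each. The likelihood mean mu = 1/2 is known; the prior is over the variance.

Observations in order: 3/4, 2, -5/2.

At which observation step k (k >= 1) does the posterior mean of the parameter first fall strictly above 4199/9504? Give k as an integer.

k = 2

obs 1: x=3/4 → posterior Inverse-Gamma(6, 163/96)
obs 2: x=2 → posterior Inverse-Gamma(13/2, 271/96)
obs 3: x=-5/2 → posterior Inverse-Gamma(7, 703/96)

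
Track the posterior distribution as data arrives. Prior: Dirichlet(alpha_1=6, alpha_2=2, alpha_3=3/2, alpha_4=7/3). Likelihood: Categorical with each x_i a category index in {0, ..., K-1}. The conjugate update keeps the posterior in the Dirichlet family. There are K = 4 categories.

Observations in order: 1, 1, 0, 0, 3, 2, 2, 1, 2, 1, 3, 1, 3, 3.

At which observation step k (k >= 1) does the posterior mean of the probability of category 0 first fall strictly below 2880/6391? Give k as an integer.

obs 1: x=1 → posterior Dirichlet(6, 3, 3/2, 7/3)
obs 2: x=1 → posterior Dirichlet(6, 4, 3/2, 7/3)
obs 3: x=0 → posterior Dirichlet(7, 4, 3/2, 7/3)
obs 4: x=0 → posterior Dirichlet(8, 4, 3/2, 7/3)
obs 5: x=3 → posterior Dirichlet(8, 4, 3/2, 10/3)
obs 6: x=2 → posterior Dirichlet(8, 4, 5/2, 10/3)
obs 7: x=2 → posterior Dirichlet(8, 4, 7/2, 10/3)
obs 8: x=1 → posterior Dirichlet(8, 5, 7/2, 10/3)
obs 9: x=2 → posterior Dirichlet(8, 5, 9/2, 10/3)
obs 10: x=1 → posterior Dirichlet(8, 6, 9/2, 10/3)
obs 11: x=3 → posterior Dirichlet(8, 6, 9/2, 13/3)
obs 12: x=1 → posterior Dirichlet(8, 7, 9/2, 13/3)
obs 13: x=3 → posterior Dirichlet(8, 7, 9/2, 16/3)
obs 14: x=3 → posterior Dirichlet(8, 7, 9/2, 19/3)

k = 2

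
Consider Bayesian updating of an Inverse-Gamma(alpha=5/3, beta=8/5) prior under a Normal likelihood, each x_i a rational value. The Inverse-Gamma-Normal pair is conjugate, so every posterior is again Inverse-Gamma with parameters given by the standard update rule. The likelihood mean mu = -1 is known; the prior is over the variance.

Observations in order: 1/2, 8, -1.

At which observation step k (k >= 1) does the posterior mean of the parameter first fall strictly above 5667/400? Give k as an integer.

k = 2

obs 1: x=1/2 → posterior Inverse-Gamma(13/6, 109/40)
obs 2: x=8 → posterior Inverse-Gamma(8/3, 1729/40)
obs 3: x=-1 → posterior Inverse-Gamma(19/6, 1729/40)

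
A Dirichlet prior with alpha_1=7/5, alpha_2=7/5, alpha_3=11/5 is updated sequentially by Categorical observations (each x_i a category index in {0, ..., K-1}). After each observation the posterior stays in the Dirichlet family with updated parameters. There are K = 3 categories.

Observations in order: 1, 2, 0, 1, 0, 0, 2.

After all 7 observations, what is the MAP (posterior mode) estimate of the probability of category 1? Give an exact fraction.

4/15

obs 1: x=1 → posterior Dirichlet(7/5, 12/5, 11/5)
obs 2: x=2 → posterior Dirichlet(7/5, 12/5, 16/5)
obs 3: x=0 → posterior Dirichlet(12/5, 12/5, 16/5)
obs 4: x=1 → posterior Dirichlet(12/5, 17/5, 16/5)
obs 5: x=0 → posterior Dirichlet(17/5, 17/5, 16/5)
obs 6: x=0 → posterior Dirichlet(22/5, 17/5, 16/5)
obs 7: x=2 → posterior Dirichlet(22/5, 17/5, 21/5)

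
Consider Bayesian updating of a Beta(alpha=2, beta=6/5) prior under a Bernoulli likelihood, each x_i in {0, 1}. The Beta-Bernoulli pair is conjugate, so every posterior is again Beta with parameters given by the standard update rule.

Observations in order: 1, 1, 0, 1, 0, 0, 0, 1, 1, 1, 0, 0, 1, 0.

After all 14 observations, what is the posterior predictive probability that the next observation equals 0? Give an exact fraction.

obs 1: x=1 → posterior Beta(3, 6/5)
obs 2: x=1 → posterior Beta(4, 6/5)
obs 3: x=0 → posterior Beta(4, 11/5)
obs 4: x=1 → posterior Beta(5, 11/5)
obs 5: x=0 → posterior Beta(5, 16/5)
obs 6: x=0 → posterior Beta(5, 21/5)
obs 7: x=0 → posterior Beta(5, 26/5)
obs 8: x=1 → posterior Beta(6, 26/5)
obs 9: x=1 → posterior Beta(7, 26/5)
obs 10: x=1 → posterior Beta(8, 26/5)
obs 11: x=0 → posterior Beta(8, 31/5)
obs 12: x=0 → posterior Beta(8, 36/5)
obs 13: x=1 → posterior Beta(9, 36/5)
obs 14: x=0 → posterior Beta(9, 41/5)

41/86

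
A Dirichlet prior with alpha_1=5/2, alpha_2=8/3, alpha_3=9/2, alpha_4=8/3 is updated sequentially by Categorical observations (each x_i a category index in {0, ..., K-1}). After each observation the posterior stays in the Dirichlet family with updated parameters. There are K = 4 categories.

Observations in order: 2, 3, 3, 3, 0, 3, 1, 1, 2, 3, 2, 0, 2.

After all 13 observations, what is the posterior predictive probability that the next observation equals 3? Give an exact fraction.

obs 1: x=2 → posterior Dirichlet(5/2, 8/3, 11/2, 8/3)
obs 2: x=3 → posterior Dirichlet(5/2, 8/3, 11/2, 11/3)
obs 3: x=3 → posterior Dirichlet(5/2, 8/3, 11/2, 14/3)
obs 4: x=3 → posterior Dirichlet(5/2, 8/3, 11/2, 17/3)
obs 5: x=0 → posterior Dirichlet(7/2, 8/3, 11/2, 17/3)
obs 6: x=3 → posterior Dirichlet(7/2, 8/3, 11/2, 20/3)
obs 7: x=1 → posterior Dirichlet(7/2, 11/3, 11/2, 20/3)
obs 8: x=1 → posterior Dirichlet(7/2, 14/3, 11/2, 20/3)
obs 9: x=2 → posterior Dirichlet(7/2, 14/3, 13/2, 20/3)
obs 10: x=3 → posterior Dirichlet(7/2, 14/3, 13/2, 23/3)
obs 11: x=2 → posterior Dirichlet(7/2, 14/3, 15/2, 23/3)
obs 12: x=0 → posterior Dirichlet(9/2, 14/3, 15/2, 23/3)
obs 13: x=2 → posterior Dirichlet(9/2, 14/3, 17/2, 23/3)

23/76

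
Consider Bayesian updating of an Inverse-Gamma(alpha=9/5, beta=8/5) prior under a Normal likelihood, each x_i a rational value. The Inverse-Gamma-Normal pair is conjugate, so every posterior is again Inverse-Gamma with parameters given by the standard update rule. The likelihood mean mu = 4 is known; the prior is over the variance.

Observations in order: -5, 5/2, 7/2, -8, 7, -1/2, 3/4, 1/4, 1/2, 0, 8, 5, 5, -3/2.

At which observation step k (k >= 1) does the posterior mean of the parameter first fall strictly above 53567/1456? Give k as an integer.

obs 1: x=-5 → posterior Inverse-Gamma(23/10, 421/10)
obs 2: x=5/2 → posterior Inverse-Gamma(14/5, 1729/40)
obs 3: x=7/2 → posterior Inverse-Gamma(33/10, 867/20)
obs 4: x=-8 → posterior Inverse-Gamma(19/5, 2307/20)
obs 5: x=7 → posterior Inverse-Gamma(43/10, 2397/20)
obs 6: x=-1/2 → posterior Inverse-Gamma(24/5, 5199/40)
obs 7: x=3/4 → posterior Inverse-Gamma(53/10, 21641/160)
obs 8: x=1/4 → posterior Inverse-Gamma(29/5, 11383/80)
obs 9: x=1/2 → posterior Inverse-Gamma(63/10, 11873/80)
obs 10: x=0 → posterior Inverse-Gamma(34/5, 12513/80)
obs 11: x=8 → posterior Inverse-Gamma(73/10, 13153/80)
obs 12: x=5 → posterior Inverse-Gamma(39/5, 13193/80)
obs 13: x=5 → posterior Inverse-Gamma(83/10, 13233/80)
obs 14: x=-3/2 → posterior Inverse-Gamma(44/5, 14443/80)

k = 4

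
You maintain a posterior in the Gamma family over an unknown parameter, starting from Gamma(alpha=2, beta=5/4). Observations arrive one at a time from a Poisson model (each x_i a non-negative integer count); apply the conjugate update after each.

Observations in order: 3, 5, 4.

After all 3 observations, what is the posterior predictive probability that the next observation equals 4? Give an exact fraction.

obs 1: x=3 → posterior Gamma(5, 9/4)
obs 2: x=5 → posterior Gamma(10, 13/4)
obs 3: x=4 → posterior Gamma(14, 17/4)

14655606023730256860160/90125827485245075684223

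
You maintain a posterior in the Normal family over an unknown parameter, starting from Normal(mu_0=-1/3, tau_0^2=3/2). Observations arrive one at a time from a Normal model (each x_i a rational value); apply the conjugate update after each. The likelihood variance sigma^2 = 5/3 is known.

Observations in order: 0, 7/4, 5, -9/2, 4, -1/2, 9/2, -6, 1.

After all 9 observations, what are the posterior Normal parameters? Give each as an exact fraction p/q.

mu_0=527/1092, tau_0^2=15/91

obs 1: x=0 → posterior Normal(-10/57, 15/19)
obs 2: x=7/4 → posterior Normal(149/336, 15/28)
obs 3: x=5 → posterior Normal(689/444, 15/37)
obs 4: x=-9/2 → posterior Normal(203/552, 15/46)
obs 5: x=4 → posterior Normal(127/132, 3/11)
obs 6: x=-1/2 → posterior Normal(581/768, 15/64)
obs 7: x=9/2 → posterior Normal(1067/876, 15/73)
obs 8: x=-6 → posterior Normal(419/984, 15/82)
obs 9: x=1 → posterior Normal(527/1092, 15/91)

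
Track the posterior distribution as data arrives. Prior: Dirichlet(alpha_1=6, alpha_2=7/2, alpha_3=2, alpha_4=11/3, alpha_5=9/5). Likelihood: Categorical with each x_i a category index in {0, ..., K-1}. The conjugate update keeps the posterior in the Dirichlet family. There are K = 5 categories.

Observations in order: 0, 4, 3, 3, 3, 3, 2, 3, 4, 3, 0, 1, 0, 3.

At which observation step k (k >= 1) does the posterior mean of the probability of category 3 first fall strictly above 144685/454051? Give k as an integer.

obs 1: x=0 → posterior Dirichlet(7, 7/2, 2, 11/3, 9/5)
obs 2: x=4 → posterior Dirichlet(7, 7/2, 2, 11/3, 14/5)
obs 3: x=3 → posterior Dirichlet(7, 7/2, 2, 14/3, 14/5)
obs 4: x=3 → posterior Dirichlet(7, 7/2, 2, 17/3, 14/5)
obs 5: x=3 → posterior Dirichlet(7, 7/2, 2, 20/3, 14/5)
obs 6: x=3 → posterior Dirichlet(7, 7/2, 2, 23/3, 14/5)
obs 7: x=2 → posterior Dirichlet(7, 7/2, 3, 23/3, 14/5)
obs 8: x=3 → posterior Dirichlet(7, 7/2, 3, 26/3, 14/5)
obs 9: x=4 → posterior Dirichlet(7, 7/2, 3, 26/3, 19/5)
obs 10: x=3 → posterior Dirichlet(7, 7/2, 3, 29/3, 19/5)
obs 11: x=0 → posterior Dirichlet(8, 7/2, 3, 29/3, 19/5)
obs 12: x=1 → posterior Dirichlet(8, 9/2, 3, 29/3, 19/5)
obs 13: x=0 → posterior Dirichlet(9, 9/2, 3, 29/3, 19/5)
obs 14: x=3 → posterior Dirichlet(9, 9/2, 3, 32/3, 19/5)

k = 6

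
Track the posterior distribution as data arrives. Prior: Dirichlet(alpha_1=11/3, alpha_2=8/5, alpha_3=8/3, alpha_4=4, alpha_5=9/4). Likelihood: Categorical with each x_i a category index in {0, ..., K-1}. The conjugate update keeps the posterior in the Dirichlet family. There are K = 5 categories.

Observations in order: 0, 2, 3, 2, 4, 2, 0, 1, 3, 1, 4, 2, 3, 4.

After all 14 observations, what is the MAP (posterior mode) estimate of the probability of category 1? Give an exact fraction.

12/107

obs 1: x=0 → posterior Dirichlet(14/3, 8/5, 8/3, 4, 9/4)
obs 2: x=2 → posterior Dirichlet(14/3, 8/5, 11/3, 4, 9/4)
obs 3: x=3 → posterior Dirichlet(14/3, 8/5, 11/3, 5, 9/4)
obs 4: x=2 → posterior Dirichlet(14/3, 8/5, 14/3, 5, 9/4)
obs 5: x=4 → posterior Dirichlet(14/3, 8/5, 14/3, 5, 13/4)
obs 6: x=2 → posterior Dirichlet(14/3, 8/5, 17/3, 5, 13/4)
obs 7: x=0 → posterior Dirichlet(17/3, 8/5, 17/3, 5, 13/4)
obs 8: x=1 → posterior Dirichlet(17/3, 13/5, 17/3, 5, 13/4)
obs 9: x=3 → posterior Dirichlet(17/3, 13/5, 17/3, 6, 13/4)
obs 10: x=1 → posterior Dirichlet(17/3, 18/5, 17/3, 6, 13/4)
obs 11: x=4 → posterior Dirichlet(17/3, 18/5, 17/3, 6, 17/4)
obs 12: x=2 → posterior Dirichlet(17/3, 18/5, 20/3, 6, 17/4)
obs 13: x=3 → posterior Dirichlet(17/3, 18/5, 20/3, 7, 17/4)
obs 14: x=4 → posterior Dirichlet(17/3, 18/5, 20/3, 7, 21/4)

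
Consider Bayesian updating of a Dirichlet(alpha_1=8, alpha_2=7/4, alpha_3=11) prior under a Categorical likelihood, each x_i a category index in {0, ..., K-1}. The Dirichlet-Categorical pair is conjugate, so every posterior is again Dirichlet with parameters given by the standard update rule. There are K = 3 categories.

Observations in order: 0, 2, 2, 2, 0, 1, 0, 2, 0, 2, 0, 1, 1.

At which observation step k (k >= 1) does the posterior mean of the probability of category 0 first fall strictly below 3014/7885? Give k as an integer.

obs 1: x=0 → posterior Dirichlet(9, 7/4, 11)
obs 2: x=2 → posterior Dirichlet(9, 7/4, 12)
obs 3: x=2 → posterior Dirichlet(9, 7/4, 13)
obs 4: x=2 → posterior Dirichlet(9, 7/4, 14)
obs 5: x=0 → posterior Dirichlet(10, 7/4, 14)
obs 6: x=1 → posterior Dirichlet(10, 11/4, 14)
obs 7: x=0 → posterior Dirichlet(11, 11/4, 14)
obs 8: x=2 → posterior Dirichlet(11, 11/4, 15)
obs 9: x=0 → posterior Dirichlet(12, 11/4, 15)
obs 10: x=2 → posterior Dirichlet(12, 11/4, 16)
obs 11: x=0 → posterior Dirichlet(13, 11/4, 16)
obs 12: x=1 → posterior Dirichlet(13, 15/4, 16)
obs 13: x=1 → posterior Dirichlet(13, 19/4, 16)

k = 3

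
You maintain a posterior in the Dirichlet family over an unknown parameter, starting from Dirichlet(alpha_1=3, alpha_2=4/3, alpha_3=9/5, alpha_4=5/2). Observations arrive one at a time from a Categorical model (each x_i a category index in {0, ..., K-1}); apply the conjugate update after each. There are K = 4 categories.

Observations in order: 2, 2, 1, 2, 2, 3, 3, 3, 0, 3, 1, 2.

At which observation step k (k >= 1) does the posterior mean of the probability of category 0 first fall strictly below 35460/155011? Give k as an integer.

obs 1: x=2 → posterior Dirichlet(3, 4/3, 14/5, 5/2)
obs 2: x=2 → posterior Dirichlet(3, 4/3, 19/5, 5/2)
obs 3: x=1 → posterior Dirichlet(3, 7/3, 19/5, 5/2)
obs 4: x=2 → posterior Dirichlet(3, 7/3, 24/5, 5/2)
obs 5: x=2 → posterior Dirichlet(3, 7/3, 29/5, 5/2)
obs 6: x=3 → posterior Dirichlet(3, 7/3, 29/5, 7/2)
obs 7: x=3 → posterior Dirichlet(3, 7/3, 29/5, 9/2)
obs 8: x=3 → posterior Dirichlet(3, 7/3, 29/5, 11/2)
obs 9: x=0 → posterior Dirichlet(4, 7/3, 29/5, 11/2)
obs 10: x=3 → posterior Dirichlet(4, 7/3, 29/5, 13/2)
obs 11: x=1 → posterior Dirichlet(4, 10/3, 29/5, 13/2)
obs 12: x=2 → posterior Dirichlet(4, 10/3, 34/5, 13/2)

k = 5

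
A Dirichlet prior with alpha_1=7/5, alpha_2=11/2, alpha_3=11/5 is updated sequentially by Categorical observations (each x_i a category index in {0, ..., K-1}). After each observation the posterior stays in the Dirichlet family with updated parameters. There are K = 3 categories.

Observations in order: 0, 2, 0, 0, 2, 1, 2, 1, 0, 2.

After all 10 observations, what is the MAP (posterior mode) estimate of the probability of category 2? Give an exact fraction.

obs 1: x=0 → posterior Dirichlet(12/5, 11/2, 11/5)
obs 2: x=2 → posterior Dirichlet(12/5, 11/2, 16/5)
obs 3: x=0 → posterior Dirichlet(17/5, 11/2, 16/5)
obs 4: x=0 → posterior Dirichlet(22/5, 11/2, 16/5)
obs 5: x=2 → posterior Dirichlet(22/5, 11/2, 21/5)
obs 6: x=1 → posterior Dirichlet(22/5, 13/2, 21/5)
obs 7: x=2 → posterior Dirichlet(22/5, 13/2, 26/5)
obs 8: x=1 → posterior Dirichlet(22/5, 15/2, 26/5)
obs 9: x=0 → posterior Dirichlet(27/5, 15/2, 26/5)
obs 10: x=2 → posterior Dirichlet(27/5, 15/2, 31/5)

52/161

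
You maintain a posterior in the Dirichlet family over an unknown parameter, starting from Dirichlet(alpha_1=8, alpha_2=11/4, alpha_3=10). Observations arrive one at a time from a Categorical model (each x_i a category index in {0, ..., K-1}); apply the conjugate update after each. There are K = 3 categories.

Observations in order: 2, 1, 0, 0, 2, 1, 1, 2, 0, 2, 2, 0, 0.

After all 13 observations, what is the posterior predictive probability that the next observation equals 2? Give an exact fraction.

obs 1: x=2 → posterior Dirichlet(8, 11/4, 11)
obs 2: x=1 → posterior Dirichlet(8, 15/4, 11)
obs 3: x=0 → posterior Dirichlet(9, 15/4, 11)
obs 4: x=0 → posterior Dirichlet(10, 15/4, 11)
obs 5: x=2 → posterior Dirichlet(10, 15/4, 12)
obs 6: x=1 → posterior Dirichlet(10, 19/4, 12)
obs 7: x=1 → posterior Dirichlet(10, 23/4, 12)
obs 8: x=2 → posterior Dirichlet(10, 23/4, 13)
obs 9: x=0 → posterior Dirichlet(11, 23/4, 13)
obs 10: x=2 → posterior Dirichlet(11, 23/4, 14)
obs 11: x=2 → posterior Dirichlet(11, 23/4, 15)
obs 12: x=0 → posterior Dirichlet(12, 23/4, 15)
obs 13: x=0 → posterior Dirichlet(13, 23/4, 15)

4/9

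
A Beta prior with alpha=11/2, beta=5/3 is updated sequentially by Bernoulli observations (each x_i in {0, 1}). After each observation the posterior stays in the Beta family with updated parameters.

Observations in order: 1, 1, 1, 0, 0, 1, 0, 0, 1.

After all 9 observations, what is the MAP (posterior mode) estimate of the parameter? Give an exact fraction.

obs 1: x=1 → posterior Beta(13/2, 5/3)
obs 2: x=1 → posterior Beta(15/2, 5/3)
obs 3: x=1 → posterior Beta(17/2, 5/3)
obs 4: x=0 → posterior Beta(17/2, 8/3)
obs 5: x=0 → posterior Beta(17/2, 11/3)
obs 6: x=1 → posterior Beta(19/2, 11/3)
obs 7: x=0 → posterior Beta(19/2, 14/3)
obs 8: x=0 → posterior Beta(19/2, 17/3)
obs 9: x=1 → posterior Beta(21/2, 17/3)

57/85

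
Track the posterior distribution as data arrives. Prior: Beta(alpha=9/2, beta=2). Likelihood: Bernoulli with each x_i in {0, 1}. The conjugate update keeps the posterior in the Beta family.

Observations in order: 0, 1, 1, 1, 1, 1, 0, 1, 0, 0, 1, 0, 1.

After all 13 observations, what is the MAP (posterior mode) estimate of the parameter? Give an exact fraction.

23/35

obs 1: x=0 → posterior Beta(9/2, 3)
obs 2: x=1 → posterior Beta(11/2, 3)
obs 3: x=1 → posterior Beta(13/2, 3)
obs 4: x=1 → posterior Beta(15/2, 3)
obs 5: x=1 → posterior Beta(17/2, 3)
obs 6: x=1 → posterior Beta(19/2, 3)
obs 7: x=0 → posterior Beta(19/2, 4)
obs 8: x=1 → posterior Beta(21/2, 4)
obs 9: x=0 → posterior Beta(21/2, 5)
obs 10: x=0 → posterior Beta(21/2, 6)
obs 11: x=1 → posterior Beta(23/2, 6)
obs 12: x=0 → posterior Beta(23/2, 7)
obs 13: x=1 → posterior Beta(25/2, 7)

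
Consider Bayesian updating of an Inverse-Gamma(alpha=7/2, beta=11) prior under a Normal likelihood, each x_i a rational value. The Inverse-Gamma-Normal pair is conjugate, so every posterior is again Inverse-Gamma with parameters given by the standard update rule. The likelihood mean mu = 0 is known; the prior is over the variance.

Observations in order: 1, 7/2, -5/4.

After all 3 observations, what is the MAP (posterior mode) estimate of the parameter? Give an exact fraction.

obs 1: x=1 → posterior Inverse-Gamma(4, 23/2)
obs 2: x=7/2 → posterior Inverse-Gamma(9/2, 141/8)
obs 3: x=-5/4 → posterior Inverse-Gamma(5, 589/32)

589/192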